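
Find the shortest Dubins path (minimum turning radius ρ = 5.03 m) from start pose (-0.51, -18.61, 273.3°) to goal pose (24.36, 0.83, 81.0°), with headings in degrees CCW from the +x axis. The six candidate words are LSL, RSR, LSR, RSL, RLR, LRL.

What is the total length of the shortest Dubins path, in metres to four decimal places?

Let ψ = atan2(Δy, Δx) = atan2(19.44, 24.87) = 38.0135° be the start→goal bearing.
Normalize: d = |goal − start| / ρ = 31.566287/5.03 = 6.275604, α = (θ_start − ψ) mod 360° = 235.2865° = 4.106524 rad, β = (θ_goal − ψ) mod 360° = 42.9865° = 0.750256 rad.
Common terms: sin α = -0.822010, cos α = -0.569473, sin β = 0.681826, cos β = 0.731514, cos(α−β) = -0.977046, d² = 39.383204. Work in radians in the unit-radius frame; every candidate has L = ρ·(t + p + q).
LSL: p² = 2 + d² − 2cos(α−β) + 2d(sin α − sin β) = 24.462333; p = √p² = 4.945941; φ = atan2(cos β − cos α, d + sin α − sin β) = 0.266173 rad; t = (φ − α) mod 2π = 2.442834 rad, q = (β − φ) mod 2π = 0.484083 rad → L = 5.03·(2.442834 + 4.945941 + 0.484083) = 5.03·7.872858 = 39.600477 m
RSR: p² = 2 + d² − 2cos(α−β) + 2d(sin β − sin α) = 62.212257; p = √p² = 7.887475; φ = atan2(cos α − cos β, d − sin α + sin β) = -0.165701 rad; t = (α − φ) mod 2π = 4.272225 rad, q = (φ − β) mod 2π = 5.367228 rad → L = 5.03·(4.272225 + 7.887475 + 5.367228) = 5.03·17.526928 = 88.160448 m
LSR: p² = d² − 2 + 2cos(α−β) + 2d(sin α + sin β) = 33.669636; p = √p² = 5.802554; φ = atan2(−cos α − cos β, d + sin α + sin β) − atan2(−2, p) = 0.305519 rad; t = (φ − α) mod 2π = 2.482180 rad, q = (φ − β) mod 2π = 5.838448 rad → L = 5.03·(2.482180 + 5.802554 + 5.838448) = 5.03·14.123183 = 71.039608 m
RSL: p² = d² − 2 + 2cos(α−β) − 2d(sin α + sin β) = 37.188589; p = √p² = 6.098245; φ = atan2(cos α + cos β, d − sin α − sin β) − atan2(2, p) = -0.291658 rad; t = (α − φ) mod 2π = 4.398183 rad, q = (β − φ) mod 2π = 1.041915 rad → L = 5.03·(4.398183 + 6.098245 + 1.041915) = 5.03·11.538342 = 58.037862 m
RLR: c = (6 − d² + 2cos(α−β) + 2d(sin α − sin β))/8 = -6.776532, |c| > 1 → infeasible
LRL: c = (6 − d² + 2cos(α−β) − 2d(sin α − sin β))/8 = -2.057792, |c| > 1 → infeasible
Shortest: LSL with L = 39.600477 m ≈ 39.6005 m

39.6005 m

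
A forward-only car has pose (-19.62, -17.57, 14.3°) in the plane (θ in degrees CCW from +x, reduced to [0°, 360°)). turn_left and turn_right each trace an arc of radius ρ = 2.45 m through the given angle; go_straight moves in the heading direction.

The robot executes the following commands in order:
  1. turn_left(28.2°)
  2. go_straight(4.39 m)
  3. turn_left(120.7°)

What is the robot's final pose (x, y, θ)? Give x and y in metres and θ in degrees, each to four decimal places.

(-16.2804, -9.8846, 163.2000°)

set_pose: (x, y, θ) = (-19.6200, -17.5700, 14.3000°), ρ = 2.45
turn_left(28.2°): centre at ρ to the left, rotate +28.2° → (-18.5700, -17.0022, 42.5000°)
go_straight(4.39): x += 4.39·cos θ, y += 4.39·sin θ → (-15.3333, -14.0364, 42.5000°)
turn_left(120.7°): centre at ρ to the left, rotate +120.7° → (-16.2804, -9.8846, 163.2000°)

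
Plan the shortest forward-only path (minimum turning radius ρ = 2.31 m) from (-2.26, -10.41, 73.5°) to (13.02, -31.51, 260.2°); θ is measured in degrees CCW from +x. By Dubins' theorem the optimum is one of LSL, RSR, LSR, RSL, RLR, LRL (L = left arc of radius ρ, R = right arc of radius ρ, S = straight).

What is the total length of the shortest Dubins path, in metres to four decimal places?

Let ψ = atan2(Δy, Δx) = atan2(-21.10, 15.28) = -54.0890° be the start→goal bearing.
Normalize: d = |goal − start| / ρ = 26.051649/2.31 = 11.277770, α = (θ_start − ψ) mod 360° = 127.5890° = 2.226849 rad, β = (θ_goal − ψ) mod 360° = 314.2890° = 5.485379 rad.
Common terms: sin α = 0.792406, cos α = -0.609994, sin β = -0.715826, cos β = 0.698278, cos(α−β) = -0.993171, d² = 127.188096. Work in radians in the unit-radius frame; every candidate has L = ρ·(t + p + q).
LSL: p² = 2 + d² − 2cos(α−β) + 2d(sin α − sin β) = 165.193435; p = √p² = 12.852760; φ = atan2(cos β − cos α, d + sin α − sin β) = 0.101966 rad; t = (φ − α) mod 2π = 4.158302 rad, q = (β − φ) mod 2π = 5.383413 rad → L = 2.31·(4.158302 + 12.852760 + 5.383413) = 2.31·22.394475 = 51.731237 m
RSR: p² = 2 + d² − 2cos(α−β) + 2d(sin β − sin α) = 97.155440; p = √p² = 9.856746; φ = atan2(cos α − cos β, d − sin α + sin β) = -0.133121 rad; t = (α − φ) mod 2π = 2.359970 rad, q = (φ − β) mod 2π = 0.664685 rad → L = 2.31·(2.359970 + 9.856746 + 0.664685) = 2.31·12.881401 = 29.756037 m
LSR: p² = d² − 2 + 2cos(α−β) + 2d(sin α + sin β) = 124.929059; p = √p² = 11.177167; φ = atan2(−cos α − cos β, d + sin α + sin β) − atan2(−2, p) = 0.169287 rad; t = (φ − α) mod 2π = 4.225623 rad, q = (φ − β) mod 2π = 0.967094 rad → L = 2.31·(4.225623 + 11.177167 + 0.967094) = 2.31·16.369884 = 37.814432 m
RSL: p² = d² − 2 + 2cos(α−β) − 2d(sin α + sin β) = 121.474451; p = √p² = 11.021545; φ = atan2(cos α + cos β, d − sin α − sin β) − atan2(2, p) = -0.171628 rad; t = (α − φ) mod 2π = 2.398477 rad, q = (β − φ) mod 2π = 5.657007 rad → L = 2.31·(2.398477 + 11.021545 + 5.657007) = 2.31·19.077028 = 44.067935 m
RLR: c = (6 − d² + 2cos(α−β) + 2d(sin α − sin β))/8 = -11.144430, |c| > 1 → infeasible
LRL: c = (6 − d² + 2cos(α−β) − 2d(sin α − sin β))/8 = -19.649179, |c| > 1 → infeasible
Shortest: RSR with L = 29.756037 m ≈ 29.7560 m

29.7560 m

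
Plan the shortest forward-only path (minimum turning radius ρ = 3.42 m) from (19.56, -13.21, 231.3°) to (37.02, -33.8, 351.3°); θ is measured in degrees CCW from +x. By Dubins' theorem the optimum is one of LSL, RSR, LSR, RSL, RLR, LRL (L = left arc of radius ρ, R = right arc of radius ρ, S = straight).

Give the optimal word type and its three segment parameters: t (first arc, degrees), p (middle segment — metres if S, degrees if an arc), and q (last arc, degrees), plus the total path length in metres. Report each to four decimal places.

LSL: t = 84.1474°, p = 21.4820 m, q = 35.8526°, L = 28.6449 m

Let ψ = atan2(Δy, Δx) = atan2(-20.59, 17.46) = -49.7026° be the start→goal bearing.
Normalize: d = |goal − start| / ρ = 26.996290/3.42 = 7.893652, α = (θ_start − ψ) mod 360° = 281.0026° = 4.904420 rad, β = (θ_goal − ψ) mod 360° = 41.0026° = 0.715630 rad.
Common terms: sin α = -0.981619, cos α = 0.190853, sin β = 0.656093, cos β = 0.754680, cos(α−β) = -0.500000, d² = 62.309745. Work in radians in the unit-radius frame; every candidate has L = ρ·(t + p + q).
LSL: p² = 2 + d² − 2cos(α−β) + 2d(sin α − sin β) = 39.454694; p = √p² = 6.281297; φ = atan2(cos β − cos α, d + sin α − sin β) = 0.089884 rad; t = (φ − α) mod 2π = 1.468649 rad, q = (β − φ) mod 2π = 0.625746 rad → L = 3.42·(1.468649 + 6.281297 + 0.625746) = 3.42·8.375692 = 28.644868 m
RSR: p² = 2 + d² − 2cos(α−β) + 2d(sin β − sin α) = 91.164795; p = √p² = 9.548026; φ = atan2(cos α − cos β, d − sin α + sin β) = -0.059086 rad; t = (α − φ) mod 2π = 4.963506 rad, q = (φ − β) mod 2π = 5.508469 rad → L = 3.42·(4.963506 + 9.548026 + 5.508469) = 3.42·20.020001 = 68.468404 m
LSR: p² = d² − 2 + 2cos(α−β) + 2d(sin α + sin β) = 54.170572; p = √p² = 7.360066; φ = atan2(−cos α − cos β, d + sin α + sin β) − atan2(−2, p) = 0.141038 rad; t = (φ − α) mod 2π = 1.519803 rad, q = (φ − β) mod 2π = 5.708593 rad → L = 3.42·(1.519803 + 7.360066 + 5.708593) = 3.42·14.588462 = 49.892539 m
RSL: p² = d² − 2 + 2cos(α−β) − 2d(sin α + sin β) = 64.448918; p = √p² = 8.028008; φ = atan2(cos α + cos β, d − sin α − sin β) − atan2(2, p) = -0.129621 rad; t = (α − φ) mod 2π = 5.034041 rad, q = (β − φ) mod 2π = 0.845251 rad → L = 3.42·(5.034041 + 8.028008 + 0.845251) = 3.42·13.907301 = 47.562969 m
RLR: c = (6 − d² + 2cos(α−β) + 2d(sin α − sin β))/8 = -10.395599, |c| > 1 → infeasible
LRL: c = (6 − d² + 2cos(α−β) − 2d(sin α − sin β))/8 = -3.931837, |c| > 1 → infeasible
Shortest: LSL with L = 28.644868 m ≈ 28.6449 m
Convert LSL to answer units (arcs ×180/π): t = 1.468649·180/π = 84.1474°, p = ρ·p = 3.42·6.281297 = 21.4820 m, q = 0.625746·180/π = 35.8526°, L = 28.6449 m.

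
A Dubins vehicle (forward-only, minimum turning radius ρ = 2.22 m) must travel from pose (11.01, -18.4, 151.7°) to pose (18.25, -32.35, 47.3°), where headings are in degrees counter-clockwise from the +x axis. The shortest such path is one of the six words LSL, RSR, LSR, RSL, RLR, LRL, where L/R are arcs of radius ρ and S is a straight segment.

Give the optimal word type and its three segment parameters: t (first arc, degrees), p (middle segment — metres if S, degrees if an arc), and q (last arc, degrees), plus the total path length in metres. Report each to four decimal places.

Let ψ = atan2(Δy, Δx) = atan2(-13.95, 7.24) = -62.5708° be the start→goal bearing.
Normalize: d = |goal − start| / ρ = 15.716873/2.22 = 7.079673, α = (θ_start − ψ) mod 360° = 214.2708° = 3.739732 rad, β = (θ_goal − ψ) mod 360° = 109.8708° = 1.917608 rad.
Common terms: sin α = -0.563106, cos α = -0.826385, sin β = 0.940461, cos β = -0.339901, cos(α−β) = -0.248690, d² = 50.121764. Work in radians in the unit-radius frame; every candidate has L = ρ·(t + p + q).
LSL: p² = 2 + d² − 2cos(α−β) + 2d(sin α − sin β) = 31.329621; p = √p² = 5.597287; φ = atan2(cos β − cos α, d + sin α − sin β) = 0.087024 rad; t = (φ − α) mod 2π = 2.630478 rad, q = (β − φ) mod 2π = 1.830584 rad → L = 2.22·(2.630478 + 5.597287 + 1.830584) = 2.22·10.058349 = 22.329534 m
RSR: p² = 2 + d² − 2cos(α−β) + 2d(sin β − sin α) = 73.908666; p = √p² = 8.597015; φ = atan2(cos α − cos β, d − sin α + sin β) = -0.056618 rad; t = (α − φ) mod 2π = 3.796350 rad, q = (φ − β) mod 2π = 4.308959 rad → L = 2.22·(3.796350 + 8.597015 + 4.308959) = 2.22·16.702324 = 37.079159 m
LSR: p² = d² − 2 + 2cos(α−β) + 2d(sin α + sin β) = 52.967491; p = √p² = 7.277877; φ = atan2(−cos α − cos β, d + sin α + sin β) − atan2(−2, p) = 0.423329 rad; t = (φ − α) mod 2π = 2.966783 rad, q = (φ − β) mod 2π = 4.788907 rad → L = 2.22·(2.966783 + 7.277877 + 4.788907) = 2.22·15.033566 = 33.374517 m
RSL: p² = d² − 2 + 2cos(α−β) − 2d(sin α + sin β) = 42.281277; p = √p² = 6.502405; φ = atan2(cos α + cos β, d − sin α − sin β) − atan2(2, p) = -0.470682 rad; t = (α − φ) mod 2π = 4.210414 rad, q = (β − φ) mod 2π = 2.388290 rad → L = 2.22·(4.210414 + 6.502405 + 2.388290) = 2.22·13.101110 = 29.084463 m
RLR: c = (6 − d² + 2cos(α−β) + 2d(sin α − sin β))/8 = -8.238583, |c| > 1 → infeasible
LRL: c = (6 − d² + 2cos(α−β) − 2d(sin α − sin β))/8 = -2.916203, |c| > 1 → infeasible
Shortest: LSL with L = 22.329534 m ≈ 22.3295 m
Convert LSL to answer units (arcs ×180/π): t = 2.630478·180/π = 150.7153°, p = ρ·p = 2.22·5.597287 = 12.4260 m, q = 1.830584·180/π = 104.8847°, L = 22.3295 m.

LSL: t = 150.7153°, p = 12.4260 m, q = 104.8847°, L = 22.3295 m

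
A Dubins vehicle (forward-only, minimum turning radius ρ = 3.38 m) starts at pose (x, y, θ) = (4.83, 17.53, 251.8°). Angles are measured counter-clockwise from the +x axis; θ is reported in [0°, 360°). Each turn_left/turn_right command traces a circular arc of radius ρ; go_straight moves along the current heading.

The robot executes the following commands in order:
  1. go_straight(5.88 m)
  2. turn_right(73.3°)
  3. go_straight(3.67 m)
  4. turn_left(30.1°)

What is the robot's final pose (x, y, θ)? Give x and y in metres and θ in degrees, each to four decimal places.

(-5.6811, 9.3058, 208.6000°)

set_pose: (x, y, θ) = (4.8300, 17.5300, 251.8000°), ρ = 3.38
go_straight(5.88): x += 5.88·cos θ, y += 5.88·sin θ → (2.9935, 11.9442, 251.8000°)
turn_right(73.3°): centre at ρ to the right, rotate −73.3° → (-0.3059, 9.6210, 178.5000°)
go_straight(3.67): x += 3.67·cos θ, y += 3.67·sin θ → (-3.9747, 9.7171, 178.5000°)
turn_left(30.1°): centre at ρ to the left, rotate +30.1° → (-5.6811, 9.3058, 208.6000°)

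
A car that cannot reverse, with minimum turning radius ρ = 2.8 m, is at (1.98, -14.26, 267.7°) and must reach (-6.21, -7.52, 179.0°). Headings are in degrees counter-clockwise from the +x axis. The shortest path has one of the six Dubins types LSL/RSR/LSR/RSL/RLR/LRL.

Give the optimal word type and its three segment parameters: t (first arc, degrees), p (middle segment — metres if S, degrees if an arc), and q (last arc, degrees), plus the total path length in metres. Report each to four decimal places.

Let ψ = atan2(Δy, Δx) = atan2(6.74, -8.19) = 140.5472° be the start→goal bearing.
Normalize: d = |goal − start| / ρ = 10.606776/2.8 = 3.788134, α = (θ_start − ψ) mod 360° = 127.1528° = 2.219236 rad, β = (θ_goal − ψ) mod 360° = 38.4528° = 0.671129 rad.
Common terms: sin α = 0.797027, cos α = -0.603943, sin β = 0.621870, cos β = 0.783120, cos(α−β) = 0.022687, d² = 14.349962. Work in radians in the unit-radius frame; every candidate has L = ρ·(t + p + q).
LSL: p² = 2 + d² − 2cos(α−β) + 2d(sin α − sin β) = 17.631624; p = √p² = 4.199003; φ = atan2(cos β − cos α, d + sin α − sin β) = 0.336655 rad; t = (φ − α) mod 2π = 4.400605 rad, q = (β − φ) mod 2π = 0.334474 rad → L = 2.8·(4.400605 + 4.199003 + 0.334474) = 2.8·8.934081 = 25.015427 m
RSR: p² = 2 + d² − 2cos(α−β) + 2d(sin β − sin α) = 14.977550; p = √p² = 3.870084; φ = atan2(cos α − cos β, d − sin α + sin β) = -0.366561 rad; t = (α − φ) mod 2π = 2.585796 rad, q = (φ − β) mod 2π = 5.245496 rad → L = 2.8·(2.585796 + 3.870084 + 5.245496) = 2.8·11.701376 = 32.763854 m
LSR: p² = d² − 2 + 2cos(α−β) + 2d(sin α + sin β) = 23.145285; p = √p² = 4.810955; φ = atan2(−cos α − cos β, d + sin α + sin β) − atan2(−2, p) = 0.359585 rad; t = (φ − α) mod 2π = 4.423535 rad, q = (φ − β) mod 2π = 5.971642 rad → L = 2.8·(4.423535 + 4.810955 + 5.971642) = 2.8·15.206132 = 42.577169 m
RSL: p² = d² − 2 + 2cos(α−β) − 2d(sin α + sin β) = 1.645387; p = √p² = 1.282727; φ = atan2(cos α + cos β, d − sin α − sin β) − atan2(2, p) = -0.925034 rad; t = (α − φ) mod 2π = 3.144269 rad, q = (β − φ) mod 2π = 1.596162 rad → L = 2.8·(3.144269 + 1.282727 + 1.596162) = 2.8·6.023158 = 16.864844 m
RLR: c = (6 − d² + 2cos(α−β) + 2d(sin α − sin β))/8 = -0.872194; p = 2π − arccos c = 3.652720 rad; φ = atan2(cos α − cos β, d − sin α + sin β) = -0.366561 rad; t = (α − φ + p/2) mod 2π = 4.412156 rad, q = (α − β − t + p) mod 2π = 0.788671 rad → L = 2.8·(4.412156 + 3.652720 + 0.788671) = 2.8·8.853547 = 24.789930 m
LRL: c = (6 − d² + 2cos(α−β) − 2d(sin α − sin β))/8 = -1.203953, |c| > 1 → infeasible
Shortest: RSL with L = 16.864844 m ≈ 16.8648 m
Convert RSL to answer units (arcs ×180/π): t = 3.144269·180/π = 180.1534°, p = ρ·p = 2.8·1.282727 = 3.5916 m, q = 1.596162·180/π = 91.4534°, L = 16.8648 m.

RSL: t = 180.1534°, p = 3.5916 m, q = 91.4534°, L = 16.8648 m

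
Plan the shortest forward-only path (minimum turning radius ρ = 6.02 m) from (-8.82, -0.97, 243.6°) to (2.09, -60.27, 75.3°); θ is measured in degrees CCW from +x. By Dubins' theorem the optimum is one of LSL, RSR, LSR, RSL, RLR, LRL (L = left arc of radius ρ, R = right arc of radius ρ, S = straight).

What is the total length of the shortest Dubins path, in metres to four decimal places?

Let ψ = atan2(Δy, Δx) = atan2(-59.30, 10.91) = -79.5753° be the start→goal bearing.
Normalize: d = |goal − start| / ρ = 60.295258/6.02 = 10.015824, α = (θ_start − ψ) mod 360° = 323.1753° = 5.640473 rad, β = (θ_goal − ψ) mod 360° = 154.8753° = 2.703084 rad.
Common terms: sin α = -0.599369, cos α = 0.800473, sin β = 0.424590, cos β = -0.905386, cos(α−β) = -0.979223, d² = 100.316721. Work in radians in the unit-radius frame; every candidate has L = ρ·(t + p + q).
LSL: p² = 2 + d² − 2cos(α−β) + 2d(sin α − sin β) = 83.763599; p = √p² = 9.152246; φ = atan2(cos β − cos α, d + sin α − sin β) = -0.187483 rad; t = (φ − α) mod 2π = 0.455229 rad, q = (β − φ) mod 2π = 2.890568 rad → L = 6.02·(0.455229 + 9.152246 + 2.890568) = 6.02·12.498042 = 75.238211 m
RSR: p² = 2 + d² − 2cos(α−β) + 2d(sin β − sin α) = 124.786734; p = √p² = 11.170798; φ = atan2(cos α − cos β, d − sin α + sin β) = 0.153307 rad; t = (α − φ) mod 2π = 5.487166 rad, q = (φ − β) mod 2π = 3.733408 rad → L = 6.02·(5.487166 + 11.170798 + 3.733408) = 6.02·20.391373 = 122.756064 m
LSR: p² = d² − 2 + 2cos(α−β) + 2d(sin α + sin β) = 92.857164; p = √p² = 9.636242; φ = atan2(−cos α − cos β, d + sin α + sin β) − atan2(−2, p) = 0.215305 rad; t = (φ − α) mod 2π = 0.858017 rad, q = (φ − β) mod 2π = 3.795406 rad → L = 6.02·(0.858017 + 9.636242 + 3.795406) = 6.02·14.289665 = 86.023782 m
RSL: p² = d² − 2 + 2cos(α−β) − 2d(sin α + sin β) = 99.859387; p = √p² = 9.992967; φ = atan2(cos α + cos β, d − sin α − sin β) − atan2(2, p) = -0.207826 rad; t = (α − φ) mod 2π = 5.848299 rad, q = (β − φ) mod 2π = 2.910910 rad → L = 6.02·(5.848299 + 9.992967 + 2.910910) = 6.02·18.752175 = 112.888096 m
RLR: c = (6 − d² + 2cos(α−β) + 2d(sin α − sin β))/8 = -14.598342, |c| > 1 → infeasible
LRL: c = (6 − d² + 2cos(α−β) − 2d(sin α − sin β))/8 = -9.470450, |c| > 1 → infeasible
Shortest: LSL with L = 75.238211 m ≈ 75.2382 m

75.2382 m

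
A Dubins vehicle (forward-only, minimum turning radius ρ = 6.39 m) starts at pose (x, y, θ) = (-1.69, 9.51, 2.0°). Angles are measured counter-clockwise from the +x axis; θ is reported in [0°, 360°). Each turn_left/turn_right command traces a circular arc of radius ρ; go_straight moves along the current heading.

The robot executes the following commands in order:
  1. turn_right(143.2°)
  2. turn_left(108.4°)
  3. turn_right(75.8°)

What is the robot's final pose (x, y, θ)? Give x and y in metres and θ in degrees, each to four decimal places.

set_pose: (x, y, θ) = (-1.6900, 9.5100, 2.0000°), ρ = 6.39
turn_right(143.2°): centre at ρ to the right, rotate −143.2° → (2.5370, -1.8561, -141.2000° ≡ 218.8000°)
turn_left(108.4°): centre at ρ to the left, rotate +108.4° → (3.0795, -12.2073, 327.2000°)
turn_right(75.8°): centre at ρ to the right, rotate −75.8° → (5.6742, -19.6166, 251.4000°)

(5.6742, -19.6166, 251.4000°)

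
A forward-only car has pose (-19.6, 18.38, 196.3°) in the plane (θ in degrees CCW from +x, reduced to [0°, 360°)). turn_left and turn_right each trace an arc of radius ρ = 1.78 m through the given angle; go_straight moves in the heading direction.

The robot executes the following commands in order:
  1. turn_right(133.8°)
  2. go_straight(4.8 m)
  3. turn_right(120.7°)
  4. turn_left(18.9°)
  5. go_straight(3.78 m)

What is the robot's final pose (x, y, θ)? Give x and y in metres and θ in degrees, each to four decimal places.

(-13.0599, 22.4505, 320.7000°)

set_pose: (x, y, θ) = (-19.6000, 18.3800, 196.3000°), ρ = 1.78
turn_right(133.8°): centre at ρ to the right, rotate −133.8° → (-21.6785, 20.9104, 62.5000°)
go_straight(4.8): x += 4.8·cos θ, y += 4.8·sin θ → (-19.4621, 25.1680, 62.5000°)
turn_right(120.7°): centre at ρ to the right, rotate −120.7° → (-16.3704, 25.2841, -58.2000° ≡ 301.8000°)
turn_left(18.9°): centre at ρ to the left, rotate +18.9° → (-15.9850, 24.8446, 320.7000°)
go_straight(3.78): x += 3.78·cos θ, y += 3.78·sin θ → (-13.0599, 22.4505, 320.7000°)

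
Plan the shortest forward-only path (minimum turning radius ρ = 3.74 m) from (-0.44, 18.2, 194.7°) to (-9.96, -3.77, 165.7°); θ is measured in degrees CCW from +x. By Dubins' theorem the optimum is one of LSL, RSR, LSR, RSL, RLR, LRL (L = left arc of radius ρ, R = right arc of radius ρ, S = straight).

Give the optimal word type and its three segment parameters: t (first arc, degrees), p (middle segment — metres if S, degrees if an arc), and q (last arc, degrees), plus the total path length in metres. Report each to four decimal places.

LSR: t = 67.5790°, p = 15.8772 m, q = 96.5790°, L = 26.5926 m

Let ψ = atan2(Δy, Δx) = atan2(-21.97, -9.52) = -113.4280° be the start→goal bearing.
Normalize: d = |goal − start| / ρ = 23.943920/3.74 = 6.402118, α = (θ_start − ψ) mod 360° = 308.1280° = 5.377847 rad, β = (θ_goal − ψ) mod 360° = 279.1280° = 4.871702 rad.
Common terms: sin α = -0.786634, cos α = 0.617420, sin β = -0.987337, cos β = 0.158640, cos(α−β) = 0.874620, d² = 40.987110. Work in radians in the unit-radius frame; every candidate has L = ρ·(t + p + q).
LSL: p² = 2 + d² − 2cos(α−β) + 2d(sin α − sin β) = 43.807715; p = √p² = 6.618740; φ = atan2(cos β − cos α, d + sin α − sin β) = -0.069371 rad; t = (φ − α) mod 2π = 0.835967 rad, q = (β − φ) mod 2π = 4.941073 rad → L = 3.74·(0.835967 + 6.618740 + 4.941073) = 3.74·12.395780 = 46.360215 m
RSR: p² = 2 + d² − 2cos(α−β) + 2d(sin β − sin α) = 38.668026; p = √p² = 6.218362; φ = atan2(cos α − cos β, d − sin α + sin β) = 0.073845 rad; t = (α − φ) mod 2π = 5.304002 rad, q = (φ − β) mod 2π = 1.485329 rad → L = 3.74·(5.304002 + 6.218362 + 1.485329) = 3.74·13.007693 = 48.648771 m
LSR: p² = d² − 2 + 2cos(α−β) + 2d(sin α + sin β) = 18.022016; p = √p² = 4.245235; φ = atan2(−cos α − cos β, d + sin α + sin β) − atan2(−2, p) = 0.274138 rad; t = (φ − α) mod 2π = 1.179476 rad, q = (φ − β) mod 2π = 1.685621 rad → L = 3.74·(1.179476 + 4.245235 + 1.685621) = 3.74·7.110332 = 26.592641 m
RSL: p² = d² − 2 + 2cos(α−β) − 2d(sin α + sin β) = 63.450683; p = √p² = 7.965594; φ = atan2(cos α + cos β, d − sin α − sin β) − atan2(2, p) = -0.151360 rad; t = (α − φ) mod 2π = 5.529207 rad, q = (β − φ) mod 2π = 5.023062 rad → L = 3.74·(5.529207 + 7.965594 + 5.023062) = 3.74·18.517863 = 69.256808 m
RLR: c = (6 − d² + 2cos(α−β) + 2d(sin α − sin β))/8 = -3.833503, |c| > 1 → infeasible
LRL: c = (6 − d² + 2cos(α−β) − 2d(sin α − sin β))/8 = -4.475964, |c| > 1 → infeasible
Shortest: LSR with L = 26.592641 m ≈ 26.5926 m
Convert LSR to answer units (arcs ×180/π): t = 1.179476·180/π = 67.5790°, p = ρ·p = 3.74·4.245235 = 15.8772 m, q = 1.685621·180/π = 96.5790°, L = 26.5926 m.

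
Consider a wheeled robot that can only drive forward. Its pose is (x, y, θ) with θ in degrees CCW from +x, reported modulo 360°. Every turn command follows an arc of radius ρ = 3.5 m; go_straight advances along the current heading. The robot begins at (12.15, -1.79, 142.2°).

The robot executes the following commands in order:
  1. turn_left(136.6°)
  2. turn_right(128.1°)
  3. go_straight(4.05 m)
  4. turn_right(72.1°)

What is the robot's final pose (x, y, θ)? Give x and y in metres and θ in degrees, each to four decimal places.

set_pose: (x, y, θ) = (12.1500, -1.7900, 142.2000°), ρ = 3.5
turn_left(136.6°): centre at ρ to the left, rotate +136.6° → (6.5460, -5.0910, 278.8000°)
turn_right(128.1°): centre at ρ to the right, rotate −128.1° → (1.3744, -8.6787, 150.7000°)
go_straight(4.05): x += 4.05·cos θ, y += 4.05·sin θ → (-2.1575, -6.6967, 150.7000°)
turn_right(72.1°): centre at ρ to the right, rotate −72.1° → (-3.8756, -2.9526, 78.6000°)

(-3.8756, -2.9526, 78.6000°)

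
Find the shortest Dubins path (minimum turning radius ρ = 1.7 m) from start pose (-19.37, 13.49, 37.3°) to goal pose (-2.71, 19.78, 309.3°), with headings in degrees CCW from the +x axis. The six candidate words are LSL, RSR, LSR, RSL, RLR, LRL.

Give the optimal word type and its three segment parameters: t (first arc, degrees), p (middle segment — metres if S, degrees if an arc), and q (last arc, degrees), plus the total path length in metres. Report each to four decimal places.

Let ψ = atan2(Δy, Δx) = atan2(6.29, 16.66) = 20.6841° be the start→goal bearing.
Normalize: d = |goal − start| / ρ = 17.807855/1.7 = 10.475209, α = (θ_start − ψ) mod 360° = 16.6159° = 0.290003 rad, β = (θ_goal − ψ) mod 360° = 288.6159° = 5.037298 rad.
Common terms: sin α = 0.285955, cos α = 0.958243, sin β = -0.947680, cos β = 0.319223, cos(α−β) = 0.034899, d² = 109.730000. Work in radians in the unit-radius frame; every candidate has L = ρ·(t + p + q).
LSL: p² = 2 + d² − 2cos(α−β) + 2d(sin α − sin β) = 137.505356; p = √p² = 11.726268; φ = atan2(cos β − cos α, d + sin α − sin β) = -0.054522 rad; t = (φ − α) mod 2π = 5.938661 rad, q = (β − φ) mod 2π = 5.091820 rad → L = 1.7·(5.938661 + 11.726268 + 5.091820) = 1.7·22.756749 = 38.686473 m
RSR: p² = 2 + d² − 2cos(α−β) + 2d(sin β − sin α) = 85.815046; p = √p² = 9.263641; φ = atan2(cos α − cos β, d − sin α + sin β) = 0.069036 rad; t = (α − φ) mod 2π = 0.220966 rad, q = (φ − β) mod 2π = 1.314924 rad → L = 1.7·(0.220966 + 9.263641 + 1.314924) = 1.7·10.799531 = 18.359202 m
LSR: p² = d² − 2 + 2cos(α−β) + 2d(sin α + sin β) = 93.936381; p = √p² = 9.692078; φ = atan2(−cos α − cos β, d + sin α + sin β) − atan2(−2, p) = 0.074051 rad; t = (φ − α) mod 2π = 6.067234 rad, q = (φ − β) mod 2π = 1.319938 rad → L = 1.7·(6.067234 + 9.692078 + 1.319938) = 1.7·17.079250 = 29.034726 m
RSL: p² = d² − 2 + 2cos(α−β) − 2d(sin α + sin β) = 121.663217; p = √p² = 11.030105; φ = atan2(cos α + cos β, d − sin α − sin β) − atan2(2, p) = -0.065167 rad; t = (α − φ) mod 2π = 0.355169 rad, q = (β − φ) mod 2π = 5.102465 rad → L = 1.7·(0.355169 + 11.030105 + 5.102465) = 1.7·16.487739 = 28.029157 m
RLR: c = (6 − d² + 2cos(α−β) + 2d(sin α − sin β))/8 = -9.726881, |c| > 1 → infeasible
LRL: c = (6 − d² + 2cos(α−β) − 2d(sin α − sin β))/8 = -16.188170, |c| > 1 → infeasible
Shortest: RSR with L = 18.359202 m ≈ 18.3592 m
Convert RSR to answer units (arcs ×180/π): t = 0.220966·180/π = 12.6604°, p = ρ·p = 1.7·9.263641 = 15.7482 m, q = 1.314924·180/π = 75.3396°, L = 18.3592 m.

RSR: t = 12.6604°, p = 15.7482 m, q = 75.3396°, L = 18.3592 m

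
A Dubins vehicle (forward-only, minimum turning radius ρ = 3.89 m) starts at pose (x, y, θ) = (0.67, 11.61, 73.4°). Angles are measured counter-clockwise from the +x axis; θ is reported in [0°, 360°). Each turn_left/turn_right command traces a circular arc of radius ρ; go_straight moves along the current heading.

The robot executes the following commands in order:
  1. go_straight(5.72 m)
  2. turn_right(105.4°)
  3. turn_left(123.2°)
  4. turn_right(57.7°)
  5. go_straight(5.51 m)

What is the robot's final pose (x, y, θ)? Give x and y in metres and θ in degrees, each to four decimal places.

(20.3808, 29.0260, 33.5000°)

set_pose: (x, y, θ) = (0.6700, 11.6100, 73.4000°), ρ = 3.89
go_straight(5.72): x += 5.72·cos θ, y += 5.72·sin θ → (2.3041, 17.0916, 73.4000°)
turn_right(105.4°): centre at ρ to the right, rotate −105.4° → (8.0934, 19.2792, -32.0000° ≡ 328.0000°)
turn_left(123.2°): centre at ρ to the left, rotate +123.2° → (14.0439, 22.6596, 451.2000° ≡ 91.2000°)
turn_right(57.7°): centre at ρ to the right, rotate −57.7° → (15.7860, 25.9848, 33.5000°)
go_straight(5.51): x += 5.51·cos θ, y += 5.51·sin θ → (20.3808, 29.0260, 33.5000°)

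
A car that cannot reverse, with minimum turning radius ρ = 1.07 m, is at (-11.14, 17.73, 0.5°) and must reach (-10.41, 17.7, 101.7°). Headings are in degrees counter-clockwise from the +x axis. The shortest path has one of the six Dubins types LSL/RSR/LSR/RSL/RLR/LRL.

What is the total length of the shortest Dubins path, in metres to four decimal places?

7.2368 m

Let ψ = atan2(Δy, Δx) = atan2(-0.03, 0.73) = -2.3533° be the start→goal bearing.
Normalize: d = |goal − start| / ρ = 0.730616/1.07 = 0.682819, α = (θ_start − ψ) mod 360° = 2.8533° = 0.049799 rad, β = (θ_goal − ψ) mod 360° = 104.0533° = 1.816073 rad.
Common terms: sin α = 0.049779, cos α = 0.998760, sin β = 0.970070, cos β = -0.242824, cos(α−β) = -0.194234, d² = 0.466242. Work in radians in the unit-radius frame; every candidate has L = ρ·(t + p + q).
LSL: p² = 2 + d² − 2cos(α−β) + 2d(sin α − sin β) = 1.597926; p = √p² = 1.264091; φ = atan2(cos β − cos α, d + sin α − sin β) = -1.759780 rad; t = (φ − α) mod 2π = 4.473606 rad, q = (β − φ) mod 2π = 3.575852 rad → L = 1.07·(4.473606 + 1.264091 + 3.575852) = 1.07·9.313549 = 9.965498 m
RSR: p² = 2 + d² − 2cos(α−β) + 2d(sin β − sin α) = 4.111495; p = √p² = 2.027682; φ = atan2(cos α − cos β, d − sin α + sin β) = 0.658988 rad; t = (α − φ) mod 2π = 5.673997 rad, q = (φ − β) mod 2π = 5.126101 rad → L = 1.07·(5.673997 + 2.027682 + 5.126101) = 1.07·12.827780 = 13.725724 m
LSR: p² = d² − 2 + 2cos(α−β) + 2d(sin α + sin β) = -0.529483 < 0 → infeasible
RSL: p² = d² − 2 + 2cos(α−β) − 2d(sin α + sin β) = -3.314972 < 0 → infeasible
RLR: c = (6 − d² + 2cos(α−β) + 2d(sin α − sin β))/8 = 0.486063; p = 2π − arccos c = 5.219968 rad; φ = atan2(cos α − cos β, d − sin α + sin β) = 0.658988 rad; t = (α − φ + p/2) mod 2π = 2.000795 rad, q = (α − β − t + p) mod 2π = 1.452900 rad → L = 1.07·(2.000795 + 5.219968 + 1.452900) = 1.07·8.673663 = 9.280820 m
LRL: c = (6 − d² + 2cos(α−β) − 2d(sin α − sin β))/8 = 0.800259; p = 2π − arccos c = 5.640116 rad; φ = atan2(cos β − cos α, d + sin α − sin β) = -1.759780 rad; t = (φ − α + p/2) mod 2π = 1.010479 rad, q = (β − α − t + p) mod 2π = 0.112725 rad → L = 1.07·(1.010479 + 5.640116 + 0.112725) = 1.07·6.763321 = 7.236753 m
Shortest: LRL with L = 7.236753 m ≈ 7.2368 m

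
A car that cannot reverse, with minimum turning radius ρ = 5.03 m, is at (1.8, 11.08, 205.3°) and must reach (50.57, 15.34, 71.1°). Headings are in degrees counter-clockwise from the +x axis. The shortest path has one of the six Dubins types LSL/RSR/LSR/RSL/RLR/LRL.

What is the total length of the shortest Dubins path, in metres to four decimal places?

Let ψ = atan2(Δy, Δx) = atan2(4.26, 48.77) = 4.9920° be the start→goal bearing.
Normalize: d = |goal − start| / ρ = 48.955699/5.03 = 9.732743, α = (θ_start − ψ) mod 360° = 200.3080° = 3.496033 rad, β = (θ_goal − ψ) mod 360° = 66.1080° = 1.153801 rad.
Common terms: sin α = -0.347066, cos α = -0.937841, sin β = 0.914310, cos β = 0.405015, cos(α−β) = -0.697165, d² = 94.726294. Work in radians in the unit-radius frame; every candidate has L = ρ·(t + p + q).
LSL: p² = 2 + d² − 2cos(α−β) + 2d(sin α − sin β) = 73.567326; p = √p² = 8.577140; φ = atan2(cos β − cos α, d + sin α − sin β) = 0.157209 rad; t = (φ − α) mod 2π = 2.944361 rad, q = (β − φ) mod 2π = 0.996593 rad → L = 5.03·(2.944361 + 8.577140 + 0.996593) = 5.03·12.518093 = 62.966009 m
RSR: p² = 2 + d² − 2cos(α−β) + 2d(sin β − sin α) = 122.673923; p = √p² = 11.075826; φ = atan2(cos α − cos β, d − sin α + sin β) = -0.121541 rad; t = (α − φ) mod 2π = 3.617574 rad, q = (φ − β) mod 2π = 5.007843 rad → L = 5.03·(3.617574 + 11.075826 + 5.007843) = 5.03·19.701243 = 99.097253 m
LSR: p² = d² − 2 + 2cos(α−β) + 2d(sin α + sin β) = 102.373651; p = √p² = 10.117987; φ = atan2(−cos α − cos β, d + sin α + sin β) − atan2(−2, p) = 0.246837 rad; t = (φ − α) mod 2π = 3.033989 rad, q = (φ − β) mod 2π = 5.376221 rad → L = 5.03·(3.033989 + 10.117987 + 5.376221) = 5.03·18.528196 = 93.196825 m
RSL: p² = d² − 2 + 2cos(α−β) − 2d(sin α + sin β) = 80.290277; p = √p² = 8.960484; φ = atan2(cos α + cos β, d − sin α − sin β) − atan2(2, p) = -0.277671 rad; t = (α − φ) mod 2π = 3.773704 rad, q = (β − φ) mod 2π = 1.431473 rad → L = 5.03·(3.773704 + 8.960484 + 1.431473) = 5.03·14.165661 = 71.253276 m
RLR: c = (6 − d² + 2cos(α−β) + 2d(sin α − sin β))/8 = -14.334240, |c| > 1 → infeasible
LRL: c = (6 − d² + 2cos(α−β) − 2d(sin α − sin β))/8 = -8.195916, |c| > 1 → infeasible
Shortest: LSL with L = 62.966009 m ≈ 62.9660 m

62.9660 m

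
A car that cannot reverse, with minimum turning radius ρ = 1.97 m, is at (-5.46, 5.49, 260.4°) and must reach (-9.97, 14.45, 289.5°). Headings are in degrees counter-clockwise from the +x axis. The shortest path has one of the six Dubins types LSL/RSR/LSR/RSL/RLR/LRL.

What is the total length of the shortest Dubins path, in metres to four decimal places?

20.4965 m

Let ψ = atan2(Δy, Δx) = atan2(8.96, -4.51) = 116.7183° be the start→goal bearing.
Normalize: d = |goal − start| / ρ = 10.031037/1.97 = 5.091897, α = (θ_start − ψ) mod 360° = 143.6817° = 2.507718 rad, β = (θ_goal − ψ) mod 360° = 172.7817° = 3.015609 rad.
Common terms: sin α = 0.592271, cos α = -0.805739, sin β = 0.125650, cos β = -0.992075, cos(α−β) = 0.873772, d² = 25.927414. Work in radians in the unit-radius frame; every candidate has L = ρ·(t + p + q).
LSL: p² = 2 + d² − 2cos(α−β) + 2d(sin α − sin β) = 30.931835; p = √p² = 5.561640; φ = atan2(cos β − cos α, d + sin α − sin β) = -0.033510 rad; t = (φ − α) mod 2π = 3.741957 rad, q = (β − φ) mod 2π = 3.049119 rad → L = 1.97·(3.741957 + 5.561640 + 3.049119) = 1.97·12.352716 = 24.334850 m
RSR: p² = 2 + d² − 2cos(α−β) + 2d(sin β − sin α) = 21.427903; p = √p² = 4.629028; φ = atan2(cos α − cos β, d − sin α + sin β) = 0.040265 rad; t = (α − φ) mod 2π = 2.467454 rad, q = (φ − β) mod 2π = 3.307841 rad → L = 1.97·(2.467454 + 4.629028 + 3.307841) = 1.97·10.404323 = 20.496516 m
LSR: p² = d² − 2 + 2cos(α−β) + 2d(sin α + sin β) = 32.986119; p = √p² = 5.743354; φ = atan2(−cos α − cos β, d + sin α + sin β) − atan2(−2, p) = 0.635194 rad; t = (φ − α) mod 2π = 4.410661 rad, q = (φ − β) mod 2π = 3.902770 rad → L = 1.97·(4.410661 + 5.743354 + 3.902770) = 1.97·14.056786 = 27.691868 m
RSL: p² = d² − 2 + 2cos(α−β) − 2d(sin α + sin β) = 18.363797; p = √p² = 4.285300; φ = atan2(cos α + cos β, d − sin α − sin β) − atan2(2, p) = -0.826639 rad; t = (α − φ) mod 2π = 3.334357 rad, q = (β − φ) mod 2π = 3.842248 rad → L = 1.97·(3.334357 + 4.285300 + 3.842248) = 1.97·11.461905 = 22.579953 m
RLR: c = (6 − d² + 2cos(α−β) + 2d(sin α − sin β))/8 = -1.678488, |c| > 1 → infeasible
LRL: c = (6 − d² + 2cos(α−β) − 2d(sin α − sin β))/8 = -2.866479, |c| > 1 → infeasible
Shortest: RSR with L = 20.496516 m ≈ 20.4965 m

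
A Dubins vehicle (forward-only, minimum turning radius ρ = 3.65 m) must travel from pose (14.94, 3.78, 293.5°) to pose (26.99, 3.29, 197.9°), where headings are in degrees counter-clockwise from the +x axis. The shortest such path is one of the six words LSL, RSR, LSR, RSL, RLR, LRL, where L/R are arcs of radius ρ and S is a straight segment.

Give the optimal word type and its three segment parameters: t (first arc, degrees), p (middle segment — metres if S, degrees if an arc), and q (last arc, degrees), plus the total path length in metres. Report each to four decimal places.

LSR: t = 148.6239°, p = 2.5523 m, q = 244.2239°, L = 27.5785 m

Let ψ = atan2(Δy, Δx) = atan2(-0.49, 12.05) = -2.3286° be the start→goal bearing.
Normalize: d = |goal − start| / ρ = 12.059959/3.65 = 3.304098, α = (θ_start − ψ) mod 360° = 295.8286° = 5.163183 rad, β = (θ_goal − ψ) mod 360° = 200.2286° = 3.494648 rad.
Common terms: sin α = -0.900102, cos α = 0.435680, sin β = -0.345766, cos β = -0.938321, cos(α−β) = -0.097583, d² = 10.917065. Work in radians in the unit-radius frame; every candidate has L = ρ·(t + p + q).
LSL: p² = 2 + d² − 2cos(α−β) + 2d(sin α − sin β) = 9.449076; p = √p² = 3.073935; φ = atan2(cos β − cos α, d + sin α − sin β) = -0.463391 rad; t = (φ − α) mod 2π = 0.656611 rad, q = (β − φ) mod 2π = 3.958039 rad → L = 3.65·(0.656611 + 3.073935 + 3.958039) = 3.65·7.688585 = 28.063337 m
RSR: p² = 2 + d² − 2cos(α−β) + 2d(sin β − sin α) = 16.775386; p = √p² = 4.095777; φ = atan2(cos α − cos β, d − sin α + sin β) = 0.342102 rad; t = (α − φ) mod 2π = 4.821081 rad, q = (φ − β) mod 2π = 3.130639 rad → L = 3.65·(4.821081 + 4.095777 + 3.130639) = 3.65·12.047497 = 43.973363 m
LSR: p² = d² − 2 + 2cos(α−β) + 2d(sin α + sin β) = 0.488959; p = √p² = 0.699256; φ = atan2(−cos α − cos β, d + sin α + sin β) − atan2(−2, p) = 1.473975 rad; t = (φ − α) mod 2π = 2.593977 rad, q = (φ − β) mod 2π = 4.262512 rad → L = 3.65·(2.593977 + 0.699256 + 4.262512) = 3.65·7.555745 = 27.578470 m
RSL: p² = d² − 2 + 2cos(α−β) − 2d(sin α + sin β) = 16.954839; p = √p² = 4.117625; φ = atan2(cos α + cos β, d − sin α − sin β) − atan2(2, p) = -0.562181 rad; t = (α − φ) mod 2π = 5.725364 rad, q = (β − φ) mod 2π = 4.056829 rad → L = 3.65·(5.725364 + 4.117625 + 4.056829) = 3.65·13.899818 = 50.734337 m
RLR: c = (6 − d² + 2cos(α−β) + 2d(sin α − sin β))/8 = -1.096923, |c| > 1 → infeasible
LRL: c = (6 − d² + 2cos(α−β) − 2d(sin α − sin β))/8 = -0.181134; p = 2π − arccos c = 4.530249 rad; φ = atan2(cos β − cos α, d + sin α − sin β) = -0.463391 rad; t = (φ − α + p/2) mod 2π = 2.921736 rad, q = (β − α − t + p) mod 2π = 6.223164 rad → L = 3.65·(2.921736 + 4.530249 + 6.223164) = 3.65·13.675149 = 49.914293 m
Shortest: LSR with L = 27.578470 m ≈ 27.5785 m
Convert LSR to answer units (arcs ×180/π): t = 2.593977·180/π = 148.6239°, p = ρ·p = 3.65·0.699256 = 2.5523 m, q = 4.262512·180/π = 244.2239°, L = 27.5785 m.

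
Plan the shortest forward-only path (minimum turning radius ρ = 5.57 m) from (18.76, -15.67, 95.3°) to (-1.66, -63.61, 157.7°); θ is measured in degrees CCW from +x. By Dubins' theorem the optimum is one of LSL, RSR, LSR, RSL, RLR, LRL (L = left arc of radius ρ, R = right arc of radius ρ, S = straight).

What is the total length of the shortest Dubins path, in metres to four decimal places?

70.2037 m

Let ψ = atan2(Δy, Δx) = atan2(-47.94, -20.42) = -113.0715° be the start→goal bearing.
Normalize: d = |goal − start| / ρ = 52.107773/5.57 = 9.355076, α = (θ_start − ψ) mod 360° = 208.3715° = 3.636769 rad, β = (θ_goal − ψ) mod 360° = 270.7715° = 4.725855 rad.
Common terms: sin α = -0.475187, cos α = -0.879885, sin β = -0.999909, cos β = 0.013465, cos(α−β) = 0.463296, d² = 87.517446. Work in radians in the unit-radius frame; every candidate has L = ρ·(t + p + q).
LSL: p² = 2 + d² − 2cos(α−β) + 2d(sin α − sin β) = 98.408485; p = √p² = 9.920105; φ = atan2(cos β − cos α, d + sin α − sin β) = 0.090177 rad; t = (φ − α) mod 2π = 2.736593 rad, q = (β − φ) mod 2π = 4.635678 rad → L = 5.57·(2.736593 + 9.920105 + 4.635678) = 5.57·17.292376 = 96.318534 m
RSR: p² = 2 + d² − 2cos(α−β) + 2d(sin β − sin α) = 78.773222; p = √p² = 8.875428; φ = atan2(cos α − cos β, d − sin α + sin β) = -0.100825 rad; t = (α − φ) mod 2π = 3.737594 rad, q = (φ − β) mod 2π = 1.456505 rad → L = 5.57·(3.737594 + 8.875428 + 1.456505) = 5.57·14.069528 = 78.367270 m
LSR: p² = d² − 2 + 2cos(α−β) + 2d(sin α + sin β) = 58.844758; p = √p² = 7.671034; φ = atan2(−cos α − cos β, d + sin α + sin β) − atan2(−2, p) = 0.364555 rad; t = (φ − α) mod 2π = 3.010971 rad, q = (φ − β) mod 2π = 1.921886 rad → L = 5.57·(3.010971 + 7.671034 + 1.921886) = 5.57·12.603891 = 70.203673 m
RSL: p² = d² − 2 + 2cos(α−β) − 2d(sin α + sin β) = 114.043317; p = √p² = 10.679107; φ = atan2(cos α + cos β, d − sin α − sin β) − atan2(2, p) = -0.264967 rad; t = (α − φ) mod 2π = 3.901737 rad, q = (β − φ) mod 2π = 4.990822 rad → L = 5.57·(3.901737 + 10.679107 + 4.990822) = 5.57·19.571666 = 109.014178 m
RLR: c = (6 − d² + 2cos(α−β) + 2d(sin α − sin β))/8 = -8.846653, |c| > 1 → infeasible
LRL: c = (6 − d² + 2cos(α−β) − 2d(sin α − sin β))/8 = -11.301061, |c| > 1 → infeasible
Shortest: LSR with L = 70.203673 m ≈ 70.2037 m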